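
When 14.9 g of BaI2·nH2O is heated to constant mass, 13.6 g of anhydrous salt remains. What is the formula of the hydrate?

Mass of water lost = 14.9 − 13.6 = 1.3 g → 1.3 / 18.02 = 0.07214 mol H2O
Molar mass of BaI2 = 391.13 g/mol → mol BaI2 = 13.6 / 391.13 = 0.03477
n = 0.07214 / 0.03477 = 2.07 ≈ 2 → BaI2·2H2O

BaI2·2H2O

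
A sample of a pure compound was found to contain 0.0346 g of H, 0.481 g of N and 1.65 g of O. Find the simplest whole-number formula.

HNO3

Moles — H: 0.0346 / 1.008 = 0.03433 mol; N: 0.481 / 14.01 = 0.03433 mol; O: 1.65 / 16.00 = 0.1031 mol
Divide by the smallest (0.03433 mol H): H 1.000, N 1.000, O 3.004
Ratio ≈ 1:1:3, so the empirical formula is HNO3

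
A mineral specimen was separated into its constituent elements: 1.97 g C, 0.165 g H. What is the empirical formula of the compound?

CH

C: 1.97 g ÷ 12.01 g/mol = 0.164 mol
H: 0.165 g ÷ 1.008 g/mol = 0.1637 mol
Smallest is H at 0.1637 mol; normalising gives C 1.002, H 1.000
Ratio ≈ 1:1, so the empirical formula is CH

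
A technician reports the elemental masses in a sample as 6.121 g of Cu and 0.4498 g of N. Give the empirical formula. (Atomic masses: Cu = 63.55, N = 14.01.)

Cu3N

Cu: 6.121 g ÷ 63.55 g/mol = 0.09632 mol
N: 0.4498 g ÷ 14.01 g/mol = 0.03211 mol
Divide by the smallest (0.03211 mol N): Cu 3.000, N 1.000
Ratio ≈ 3:1, so the empirical formula is Cu3N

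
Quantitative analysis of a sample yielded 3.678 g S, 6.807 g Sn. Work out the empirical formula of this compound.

n(S) = 3.678/32.07 = 0.1147, n(Sn) = 6.807/118.71 = 0.05734
Divide by the smallest (0.05734 mol Sn): S 2.000, Sn 1.000
→ S2Sn

S2Sn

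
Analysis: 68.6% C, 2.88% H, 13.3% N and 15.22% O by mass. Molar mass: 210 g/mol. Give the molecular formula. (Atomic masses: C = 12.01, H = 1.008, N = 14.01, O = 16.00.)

C12H6N2O2

Assume 100 g: 68.6 g C, 2.88 g H, 13.3 g N, 15.22 g O.
n(C) = 68.6/12.01 = 5.712, n(H) = 2.88/1.008 = 2.857, n(N) = 13.3/14.01 = 0.9493, n(O) = 15.22/16.00 = 0.9513
Ratios (÷ 0.9493): C 6.017, H 3.010, N 1.000, O 1.002
Ratio ≈ 6:3:1:1, so the empirical formula is C6H3NO
Empirical-formula mass = 105.09 g/mol
n = 210 / 105.09 = 2.00 ≈ 2
Molecular formula = (C6H3NO)×2 = C12H6N2O2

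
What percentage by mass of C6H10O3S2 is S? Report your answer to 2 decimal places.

Molar mass = 6(12.01) + 10(1.008) + 3(16.00) + 2(32.07) = 194.280 g/mol
Mass of S per mole = 2 × 32.07 = 64.140 g
% S = 64.140 / 194.280 × 100 = 33.01%

33.01%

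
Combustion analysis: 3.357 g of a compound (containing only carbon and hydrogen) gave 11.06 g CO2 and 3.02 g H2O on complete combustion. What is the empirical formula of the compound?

mol C = 11.06 / 44.01 = 0.2513; mass C = 0.2513 × 12.01 = 3.018 g
mol H = 2 × (3.02 / 18.02) = 0.3352; mass H = 0.3352 × 1.008 = 0.3379 g
Ratios (÷ 0.2513): C 1.000, H 1.334
×3: C 3.00, H 4.00 → C3H4

C3H4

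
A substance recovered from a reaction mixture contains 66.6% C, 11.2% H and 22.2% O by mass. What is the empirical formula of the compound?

Assume 100 g: 66.6 g C, 11.2 g H, 22.2 g O.
Moles — C: 66.6 / 12.01 = 5.545 mol; H: 11.2 / 1.008 = 11.11 mol; O: 22.2 / 16.00 = 1.387 mol
Smallest is O at 1.387 mol; normalising gives C 3.997, H 8.008, O 1.000
→ C4H8O

C4H8O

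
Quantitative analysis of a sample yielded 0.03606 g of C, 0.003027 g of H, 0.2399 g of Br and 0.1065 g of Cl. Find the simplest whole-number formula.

CHBrCl

n(C) = 0.03606/12.01 = 0.003002, n(H) = 0.003027/1.008 = 0.003003, n(Br) = 0.2399/79.90 = 0.003003, n(Cl) = 0.1065/35.45 = 0.003004
Divide by the smallest (0.003002 mol C): C 1.000, H 1.000, Br 1.000, Cl 1.001
≈ 1:1:1:1 → CHBrCl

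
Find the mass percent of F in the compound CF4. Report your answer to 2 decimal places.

Molar mass = 1(12.01) + 4(19.00) = 88.010 g/mol
Mass of F per mole = 4 × 19.00 = 76.000 g
% F = 76.000 / 88.010 × 100 = 86.35%

86.35%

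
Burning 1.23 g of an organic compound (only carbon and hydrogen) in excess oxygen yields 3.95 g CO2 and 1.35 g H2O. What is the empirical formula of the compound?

C3H5

mol C = 3.95 / 44.01 = 0.08975; mass C = 0.08975 × 12.01 = 1.078 g
mol H = 2 × (1.35 / 18.02) = 0.1498; mass H = 0.1498 × 1.008 = 0.1510 g
Smallest is C at 0.08975 mol; normalising gives C 1.000, H 1.669
×3: C 3.00, H 5.01 → C3H5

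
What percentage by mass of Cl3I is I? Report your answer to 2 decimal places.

54.41%

Molar mass = 3(35.45) + 1(126.90) = 233.250 g/mol
Mass of I per mole = 1 × 126.90 = 126.900 g
% I = 126.900 / 233.250 × 100 = 54.41%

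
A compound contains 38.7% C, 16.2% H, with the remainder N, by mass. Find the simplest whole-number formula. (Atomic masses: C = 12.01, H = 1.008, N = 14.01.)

Assume 100 g: 38.7 g C, 16.2 g H, 45.1 g N.
n(C) = 38.7/12.01 = 3.222, n(H) = 16.2/1.008 = 16.07, n(N) = 45.1/14.01 = 3.219
Smallest is N at 3.219 mol; normalising gives C 1.001, H 4.992, N 1.000
≈ 1:5:1 → CH5N

CH5N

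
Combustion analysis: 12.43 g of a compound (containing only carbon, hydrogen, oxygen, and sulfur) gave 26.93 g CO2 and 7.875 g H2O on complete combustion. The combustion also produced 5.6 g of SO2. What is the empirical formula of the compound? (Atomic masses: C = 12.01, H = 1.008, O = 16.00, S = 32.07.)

mol C = 26.93 / 44.01 = 0.6119; mass C = 0.6119 × 12.01 = 7.349 g
mol H = 2 × (7.875 / 18.02) = 0.8740; mass H = 0.8740 × 1.008 = 0.8810 g
mol S = 5.6 / 64.07 = 0.08740; mass S = 2.803 g
mass O = 12.43 − (11.03) = 1.397 g → mol O = 0.08731
Ratios (÷ 0.08731): C 7.009, H 10.011, O 1.000, S 1.001
→ C7H10OS

C7H10OS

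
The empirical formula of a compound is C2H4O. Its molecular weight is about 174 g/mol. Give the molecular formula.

Empirical-formula mass = 44.05 g/mol
n = 174 / 44.05 = 3.95 ≈ 4
Molecular formula = (C2H4O)4 = C8H16O4

C8H16O4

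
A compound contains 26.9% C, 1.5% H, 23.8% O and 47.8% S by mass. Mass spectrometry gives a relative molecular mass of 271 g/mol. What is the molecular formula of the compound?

Assume 100 g: 26.9 g C, 1.5 g H, 23.8 g O, 47.8 g S.
C: 26.9 g ÷ 12.01 g/mol = 2.24 mol
H: 1.5 g ÷ 1.008 g/mol = 1.488 mol
O: 23.8 g ÷ 16.00 g/mol = 1.488 mol
S: 47.8 g ÷ 32.07 g/mol = 1.49 mol
Divide by the smallest (1.488 mol O): C 1.506, H 1.000, O 1.000, S 1.002
Scaling by 2: C 3.01, H 2.00, O 2.00, S 2.00 → C3H2O2S2
Empirical-formula mass = 134.19 g/mol
n = 271 / 134.19 = 2.02 ≈ 2
Molecular formula = (C3H2O2S2)×2 = C6H4O4S4

C6H4O4S4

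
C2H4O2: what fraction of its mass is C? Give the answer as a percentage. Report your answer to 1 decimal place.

40.0%

Molar mass = 2(12.01) + 4(1.008) + 2(16.00) = 60.052 g/mol
Mass of C per mole = 2 × 12.01 = 24.020 g
% C = 24.020 / 60.052 × 100 = 40.0%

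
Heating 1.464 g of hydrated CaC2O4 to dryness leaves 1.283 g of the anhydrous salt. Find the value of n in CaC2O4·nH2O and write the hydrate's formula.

Mass of water lost = 1.464 − 1.283 = 0.181 g → 0.181 / 18.02 = 0.01004 mol H2O
Molar mass of CaC2O4 = 128.10 g/mol → mol CaC2O4 = 1.283 / 128.10 = 0.01002
n = 0.01004 / 0.01002 = 1.00 ≈ 1 → CaC2O4·H2O

CaC2O4·H2O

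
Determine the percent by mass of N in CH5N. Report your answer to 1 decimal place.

45.1%

Molar mass = 1(12.01) + 5(1.008) + 1(14.01) = 31.060 g/mol
Mass of N per mole = 1 × 14.01 = 14.010 g
% N = 14.010 / 31.060 × 100 = 45.1%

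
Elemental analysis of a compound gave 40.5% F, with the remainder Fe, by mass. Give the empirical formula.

Assume 100 g: 40.5 g F, 59.5 g Fe.
n(F) = 40.5/19.00 = 2.132, n(Fe) = 59.5/55.85 = 1.065
Ratios (÷ 1.065): F 2.001, Fe 1.000
→ F2Fe

F2Fe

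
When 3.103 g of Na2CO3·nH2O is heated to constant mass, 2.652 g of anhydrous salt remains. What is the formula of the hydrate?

Mass of water lost = 3.103 − 2.652 = 0.451 g → 0.451 / 18.02 = 0.02503 mol H2O
Molar mass of Na2CO3 = 105.99 g/mol → mol Na2CO3 = 2.652 / 105.99 = 0.02502
n = 0.02503 / 0.02502 = 1.00 ≈ 1 → Na2CO3·H2O

Na2CO3·H2O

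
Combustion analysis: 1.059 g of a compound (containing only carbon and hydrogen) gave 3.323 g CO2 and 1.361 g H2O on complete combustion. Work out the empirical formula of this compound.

mol C = 3.323 / 44.01 = 0.07551; mass C = 0.07551 × 12.01 = 0.9068 g
mol H = 2 × (1.361 / 18.02) = 0.1511; mass H = 0.1511 × 1.008 = 0.1523 g
Smallest is C at 0.07551 mol; normalising gives C 1.000, H 2.001
→ CH2

CH2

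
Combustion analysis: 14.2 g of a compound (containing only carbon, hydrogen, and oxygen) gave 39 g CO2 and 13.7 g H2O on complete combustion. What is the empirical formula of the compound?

C7H12O

mol C = 39 / 44.01 = 0.8862; mass C = 0.8862 × 12.01 = 10.64 g
mol H = 2 × (13.7 / 18.02) = 1.521; mass H = 1.521 × 1.008 = 1.533 g
mass O = 14.2 − (12.18) = 2.024 g → mol O = 0.1265
Divide by the smallest (0.1265 mol O): C 7.004, H 12.017, O 1.000
Ratio ≈ 7:12:1, so the empirical formula is C7H12O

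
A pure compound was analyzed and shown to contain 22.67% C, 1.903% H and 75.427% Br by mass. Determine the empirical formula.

C2H2Br

Assume 100 g: 22.67 g C, 1.903 g H, 75.427 g Br.
n(C) = 22.67/12.01 = 1.888, n(H) = 1.903/1.008 = 1.888, n(Br) = 75.427/79.90 = 0.944
Divide by the smallest (0.944 mol Br): C 2.000, H 2.000, Br 1.000
≈ 2:2:1 → C2H2Br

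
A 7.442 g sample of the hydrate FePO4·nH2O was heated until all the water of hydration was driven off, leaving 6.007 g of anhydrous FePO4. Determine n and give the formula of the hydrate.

Mass of water lost = 7.442 − 6.007 = 1.435 g → 1.435 / 18.02 = 0.07963 mol H2O
Molar mass of FePO4 = 150.82 g/mol → mol FePO4 = 6.007 / 150.82 = 0.03983
n = 0.07963 / 0.03983 = 2.00 ≈ 2 → FePO4·2H2O

FePO4·2H2O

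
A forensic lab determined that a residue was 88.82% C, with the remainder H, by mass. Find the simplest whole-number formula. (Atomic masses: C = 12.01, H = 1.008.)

Assume 100 g: 88.82 g C, 11.18 g H.
n(C) = 88.82/12.01 = 7.396, n(H) = 11.18/1.008 = 11.09
Smallest is C at 7.396 mol; normalising gives C 1.000, H 1.500
Scaling by 2: C 2.00, H 3.00 → C2H3

C2H3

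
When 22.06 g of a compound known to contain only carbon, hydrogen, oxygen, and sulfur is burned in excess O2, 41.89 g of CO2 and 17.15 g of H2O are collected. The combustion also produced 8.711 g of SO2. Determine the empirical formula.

C7H14O2S

mol C = 41.89 / 44.01 = 0.9518; mass C = 0.9518 × 12.01 = 11.43 g
mol H = 2 × (17.15 / 18.02) = 1.903; mass H = 1.903 × 1.008 = 1.919 g
mol S = 8.711 / 64.07 = 0.1360; mass S = 4.360 g
mass O = 22.06 − (17.71) = 4.350 g → mol O = 0.2719
Ratios (÷ 0.136): C 7.001, H 14.000, O 1.999, S 1.000
Ratio ≈ 7:14:2:1, so the empirical formula is C7H14O2S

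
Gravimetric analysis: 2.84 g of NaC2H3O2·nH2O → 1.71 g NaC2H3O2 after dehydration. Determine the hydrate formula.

NaC2H3O2·3H2O

Mass of water lost = 2.84 − 1.71 = 1.13 g → 1.13 / 18.02 = 0.06271 mol H2O
Molar mass of NaC2H3O2 = 82.03 g/mol → mol NaC2H3O2 = 1.71 / 82.03 = 0.02085
n = 0.06271 / 0.02085 = 3.01 ≈ 3 → NaC2H3O2·3H2O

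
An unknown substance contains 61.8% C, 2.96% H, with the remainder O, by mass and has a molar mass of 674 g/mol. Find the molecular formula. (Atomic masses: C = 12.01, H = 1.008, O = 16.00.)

Assume 100 g: 61.8 g C, 2.96 g H, 35.24 g O.
n(C) = 61.8/12.01 = 5.146, n(H) = 2.96/1.008 = 2.937, n(O) = 35.24/16.00 = 2.203
Ratios (÷ 2.203): C 2.336, H 1.333, O 1.000
Multiply by 3: C 7.01, H 4.00, O 3.00 → C7H4O3
Empirical-formula mass = 136.10 g/mol
n = 674 / 136.10 = 4.95 ≈ 5
Molecular formula = (C7H4O3)×5 = C35H20O15

C35H20O15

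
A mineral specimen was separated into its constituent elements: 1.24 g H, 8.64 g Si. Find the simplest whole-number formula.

n(H) = 1.24/1.008 = 1.23, n(Si) = 8.64/28.09 = 0.3076
Divide by the smallest (0.3076 mol Si): H 3.999, Si 1.000
→ H4Si

H4Si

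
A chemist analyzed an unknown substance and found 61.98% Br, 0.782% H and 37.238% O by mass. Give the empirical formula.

BrHO3

Assume 100 g: 61.98 g Br, 0.782 g H, 37.238 g O.
Br: 61.98 g ÷ 79.90 g/mol = 0.7757 mol
H: 0.782 g ÷ 1.008 g/mol = 0.7758 mol
O: 37.238 g ÷ 16.00 g/mol = 2.327 mol
Divide by the smallest (0.7757 mol Br): Br 1.000, H 1.000, O 3.000
Ratio ≈ 1:1:3, so the empirical formula is BrHO3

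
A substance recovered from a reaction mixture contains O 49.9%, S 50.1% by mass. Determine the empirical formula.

O2S

Assume 100 g: 49.9 g O, 50.1 g S.
O: 49.9 g ÷ 16.00 g/mol = 3.119 mol
S: 50.1 g ÷ 32.07 g/mol = 1.562 mol
Ratios (÷ 1.562): O 1.996, S 1.000
≈ 2:1 → O2S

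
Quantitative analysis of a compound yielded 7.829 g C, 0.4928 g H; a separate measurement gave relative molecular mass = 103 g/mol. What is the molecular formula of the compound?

C: 7.829 g ÷ 12.01 g/mol = 0.6519 mol
H: 0.4928 g ÷ 1.008 g/mol = 0.4889 mol
Divide by the smallest (0.4889 mol H): C 1.333, H 1.000
Multiply by 3: C 4.00, H 3.00 → C4H3
Empirical-formula mass = 51.06 g/mol
n = 103 / 51.06 = 2.02 ≈ 2
Molecular formula = (C4H3)×2 = C8H6

C8H6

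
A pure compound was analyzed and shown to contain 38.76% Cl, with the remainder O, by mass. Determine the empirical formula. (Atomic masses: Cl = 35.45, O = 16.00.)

Assume 100 g: 38.76 g Cl, 61.24 g O.
Cl: 38.76 g ÷ 35.45 g/mol = 1.093 mol
O: 61.24 g ÷ 16.00 g/mol = 3.828 mol
Smallest is Cl at 1.093 mol; normalising gives Cl 1.000, O 3.501
Scaling by 2: Cl 2.00, O 7.00 → Cl2O7

Cl2O7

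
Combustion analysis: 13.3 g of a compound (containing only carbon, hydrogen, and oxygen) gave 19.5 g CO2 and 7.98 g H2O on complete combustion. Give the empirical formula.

CH2O

mol C = 19.5 / 44.01 = 0.4431; mass C = 0.4431 × 12.01 = 5.321 g
mol H = 2 × (7.98 / 18.02) = 0.8857; mass H = 0.8857 × 1.008 = 0.8928 g
mass O = 13.3 − (6.214) = 7.086 g → mol O = 0.4429
Ratios (÷ 0.4429): C 1.000, H 2.000, O 1.000
≈ 1:2:1 → CH2O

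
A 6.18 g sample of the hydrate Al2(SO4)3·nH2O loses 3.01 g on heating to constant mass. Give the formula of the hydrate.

Al2(SO4)3·18H2O

Mass of anhydrous Al2(SO4)3 = 6.18 − 3.01 = 3.17 g
mol H2O = 3.01 / 18.02 = 0.167
Molar mass of Al2(SO4)3 = 342.17 g/mol → mol Al2(SO4)3 = 3.17 / 342.17 = 0.009264
n = 0.167 / 0.009264 = 18.03 ≈ 18 → Al2(SO4)3·18H2O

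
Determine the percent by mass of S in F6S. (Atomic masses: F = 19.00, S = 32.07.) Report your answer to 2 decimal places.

Molar mass = 6(19.00) + 1(32.07) = 146.070 g/mol
Mass of S per mole = 1 × 32.07 = 32.070 g
% S = 32.070 / 146.070 × 100 = 21.96%

21.96%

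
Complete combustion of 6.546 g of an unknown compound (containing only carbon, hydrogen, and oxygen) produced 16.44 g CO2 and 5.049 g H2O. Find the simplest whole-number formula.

mol C = 16.44 / 44.01 = 0.3736; mass C = 0.3736 × 12.01 = 4.486 g
mol H = 2 × (5.049 / 18.02) = 0.5604; mass H = 0.5604 × 1.008 = 0.5649 g
mass O = 6.546 − (5.051) = 1.495 g → mol O = 0.09342
Smallest is O at 0.09342 mol; normalising gives C 3.998, H 5.998, O 1.000
→ C4H6O

C4H6O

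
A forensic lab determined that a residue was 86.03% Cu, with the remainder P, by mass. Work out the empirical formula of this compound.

Cu3P

Assume 100 g: 86.03 g Cu, 13.97 g P.
Moles — Cu: 86.03 / 63.55 = 1.354 mol; P: 13.97 / 30.97 = 0.4511 mol
Divide by the smallest (0.4511 mol P): Cu 3.001, P 1.000
≈ 3:1 → Cu3P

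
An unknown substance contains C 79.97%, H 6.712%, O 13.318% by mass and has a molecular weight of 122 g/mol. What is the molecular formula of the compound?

C8H8O

Assume 100 g: 79.97 g C, 6.712 g H, 13.318 g O.
Moles — C: 79.97 / 12.01 = 6.659 mol; H: 6.712 / 1.008 = 6.659 mol; O: 13.318 / 16.00 = 0.8324 mol
Divide by the smallest (0.8324 mol O): C 8.000, H 8.000, O 1.000
Ratio ≈ 8:8:1, so the empirical formula is C8H8O
Empirical-formula mass = 120.14 g/mol
n = 122 / 120.14 = 1.02 ≈ 1
Molecular formula = empirical formula = C8H8O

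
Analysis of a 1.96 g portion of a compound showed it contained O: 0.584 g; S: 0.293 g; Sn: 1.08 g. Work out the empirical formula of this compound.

O4SSn

n(O) = 0.584/16.00 = 0.0365, n(S) = 0.293/32.07 = 0.009136, n(Sn) = 1.08/118.71 = 0.009098
Divide by the smallest (0.009098 mol Sn): O 4.012, S 1.004, Sn 1.000
→ O4SSn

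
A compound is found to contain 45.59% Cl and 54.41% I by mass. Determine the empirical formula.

Cl3I

Assume 100 g: 45.59 g Cl, 54.41 g I.
n(Cl) = 45.59/35.45 = 1.286, n(I) = 54.41/126.90 = 0.4288
Smallest is I at 0.4288 mol; normalising gives Cl 2.999, I 1.000
Ratio ≈ 3:1, so the empirical formula is Cl3I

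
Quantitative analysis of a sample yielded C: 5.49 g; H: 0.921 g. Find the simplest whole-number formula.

CH2

Moles — C: 5.49 / 12.01 = 0.4571 mol; H: 0.921 / 1.008 = 0.9137 mol
Divide by the smallest (0.4571 mol C): C 1.000, H 1.999
≈ 1:2 → CH2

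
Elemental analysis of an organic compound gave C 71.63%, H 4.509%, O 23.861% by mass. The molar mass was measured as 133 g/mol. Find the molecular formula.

C8H6O2

Assume 100 g: 71.63 g C, 4.509 g H, 23.861 g O.
n(C) = 71.63/12.01 = 5.964, n(H) = 4.509/1.008 = 4.473, n(O) = 23.861/16.00 = 1.491
Smallest is O at 1.491 mol; normalising gives C 3.999, H 3.000, O 1.000
→ C4H3O
Empirical-formula mass = 67.06 g/mol
n = 133 / 67.06 = 1.98 ≈ 2
Molecular formula = (C4H3O)×2 = C8H6O2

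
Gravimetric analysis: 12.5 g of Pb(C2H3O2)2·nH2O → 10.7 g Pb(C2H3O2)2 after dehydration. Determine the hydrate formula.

Pb(C2H3O2)2·3H2O

Mass of water lost = 12.5 − 10.7 = 1.8 g → 1.8 / 18.02 = 0.09989 mol H2O
Molar mass of Pb(C2H3O2)2 = 325.29 g/mol → mol Pb(C2H3O2)2 = 10.7 / 325.29 = 0.03289
n = 0.09989 / 0.03289 = 3.04 ≈ 3 → Pb(C2H3O2)2·3H2O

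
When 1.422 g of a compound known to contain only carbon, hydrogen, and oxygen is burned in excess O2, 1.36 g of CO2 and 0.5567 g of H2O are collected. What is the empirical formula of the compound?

CH2O2

mol C = 1.36 / 44.01 = 0.03090; mass C = 0.03090 × 12.01 = 0.3711 g
mol H = 2 × (0.5567 / 18.02) = 0.06179; mass H = 0.06179 × 1.008 = 0.06228 g
mass O = 1.422 − (0.4334) = 0.9886 g → mol O = 0.06179
Divide by the smallest (0.0309 mol C): C 1.000, H 1.999, O 1.999
≈ 1:2:2 → CH2O2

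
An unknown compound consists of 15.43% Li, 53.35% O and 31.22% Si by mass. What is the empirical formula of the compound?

Li2O3Si

Assume 100 g: 15.43 g Li, 53.35 g O, 31.22 g Si.
Li: 15.43 g ÷ 6.94 g/mol = 2.223 mol
O: 53.35 g ÷ 16.00 g/mol = 3.334 mol
Si: 31.22 g ÷ 28.09 g/mol = 1.111 mol
Smallest is Si at 1.111 mol; normalising gives Li 2.000, O 3.000, Si 1.000
Ratio ≈ 2:3:1, so the empirical formula is Li2O3Si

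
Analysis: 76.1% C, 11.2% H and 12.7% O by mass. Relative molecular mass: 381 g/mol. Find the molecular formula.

Assume 100 g: 76.1 g C, 11.2 g H, 12.7 g O.
C: 76.1 g ÷ 12.01 g/mol = 6.336 mol
H: 11.2 g ÷ 1.008 g/mol = 11.11 mol
O: 12.7 g ÷ 16.00 g/mol = 0.7937 mol
Divide by the smallest (0.7937 mol O): C 7.983, H 13.998, O 1.000
→ C8H14O
Empirical-formula mass = 126.19 g/mol
n = 381 / 126.19 = 3.02 ≈ 3
Molecular formula = (C8H14O)×3 = C24H42O3

C24H42O3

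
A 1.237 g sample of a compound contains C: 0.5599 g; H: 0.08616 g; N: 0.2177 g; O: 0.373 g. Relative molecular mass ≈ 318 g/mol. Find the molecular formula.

n(C) = 0.5599/12.01 = 0.04662, n(H) = 0.08616/1.008 = 0.08548, n(N) = 0.2177/14.01 = 0.01554, n(O) = 0.373/16.00 = 0.02331
Ratios (÷ 0.01554): C 3.000, H 5.501, N 1.000, O 1.500
×2: C 6.00, H 11.00, N 2.00, O 3.00 → C6H11N2O3
Empirical-formula mass = 159.17 g/mol
n = 318 / 159.17 = 2.00 ≈ 2
Molecular formula = (C6H11N2O3)×2 = C12H22N4O6

C12H22N4O6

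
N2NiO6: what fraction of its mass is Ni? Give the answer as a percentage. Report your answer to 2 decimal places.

32.12%

Molar mass = 2(14.01) + 1(58.69) + 6(16.00) = 182.710 g/mol
Mass of Ni per mole = 1 × 58.69 = 58.690 g
% Ni = 58.690 / 182.710 × 100 = 32.12%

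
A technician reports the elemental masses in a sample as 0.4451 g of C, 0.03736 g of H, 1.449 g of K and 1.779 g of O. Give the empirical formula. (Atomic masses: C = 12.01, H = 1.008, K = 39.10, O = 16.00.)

n(C) = 0.4451/12.01 = 0.03706, n(H) = 0.03736/1.008 = 0.03706, n(K) = 1.449/39.10 = 0.03706, n(O) = 1.779/16.00 = 0.1112
Ratios (÷ 0.03706): C 1.000, H 1.000, K 1.000, O 3.000
≈ 1:1:1:3 → CHKO3

CHKO3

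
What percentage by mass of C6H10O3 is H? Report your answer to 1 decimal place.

Molar mass = 6(12.01) + 10(1.008) + 3(16.00) = 130.140 g/mol
Mass of H per mole = 10 × 1.008 = 10.080 g
% H = 10.080 / 130.140 × 100 = 7.7%

7.7%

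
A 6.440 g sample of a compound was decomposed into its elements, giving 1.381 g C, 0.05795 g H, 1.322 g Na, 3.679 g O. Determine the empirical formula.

C: 1.381 g ÷ 12.01 g/mol = 0.115 mol
H: 0.05795 g ÷ 1.008 g/mol = 0.05749 mol
Na: 1.322 g ÷ 22.99 g/mol = 0.0575 mol
O: 3.679 g ÷ 16.00 g/mol = 0.2299 mol
Smallest is H at 0.05749 mol; normalising gives C 2.000, H 1.000, Na 1.000, O 4.000
→ C2HNaO4

C2HNaO4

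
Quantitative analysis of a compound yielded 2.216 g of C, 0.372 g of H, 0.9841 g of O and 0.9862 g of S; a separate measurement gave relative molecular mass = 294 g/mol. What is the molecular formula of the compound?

Moles — C: 2.216 / 12.01 = 0.1845 mol; H: 0.372 / 1.008 = 0.369 mol; O: 0.9841 / 16.00 = 0.06151 mol; S: 0.9862 / 32.07 = 0.03075 mol
Smallest is S at 0.03075 mol; normalising gives C 6.000, H 12.001, O 2.000, S 1.000
→ C6H12O2S
Empirical-formula mass = 148.23 g/mol
n = 294 / 148.23 = 1.98 ≈ 2
Molecular formula = (C6H12O2S)×2 = C12H24O4S2

C12H24O4S2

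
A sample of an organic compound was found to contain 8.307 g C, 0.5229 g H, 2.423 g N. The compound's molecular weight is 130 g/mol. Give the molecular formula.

C: 8.307 g ÷ 12.01 g/mol = 0.6917 mol
H: 0.5229 g ÷ 1.008 g/mol = 0.5188 mol
N: 2.423 g ÷ 14.01 g/mol = 0.1729 mol
Divide by the smallest (0.1729 mol N): C 3.999, H 2.999, N 1.000
→ C4H3N
Empirical-formula mass = 65.07 g/mol
n = 130 / 65.07 = 2.00 ≈ 2
Molecular formula = (C4H3N)×2 = C8H6N2

C8H6N2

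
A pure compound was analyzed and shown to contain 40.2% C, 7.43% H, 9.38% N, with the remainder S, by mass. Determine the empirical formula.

C5H11NS2

Assume 100 g: 40.2 g C, 7.43 g H, 9.38 g N, 42.99 g S.
C: 40.2 g ÷ 12.01 g/mol = 3.347 mol
H: 7.43 g ÷ 1.008 g/mol = 7.371 mol
N: 9.38 g ÷ 14.01 g/mol = 0.6695 mol
S: 42.99 g ÷ 32.07 g/mol = 1.341 mol
Divide by the smallest (0.6695 mol N): C 4.999, H 11.009, N 1.000, S 2.002
Ratio ≈ 5:11:1:2, so the empirical formula is C5H11NS2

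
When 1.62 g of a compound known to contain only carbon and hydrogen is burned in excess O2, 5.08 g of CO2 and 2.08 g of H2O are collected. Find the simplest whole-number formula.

mol C = 5.08 / 44.01 = 0.1154; mass C = 0.1154 × 12.01 = 1.386 g
mol H = 2 × (2.08 / 18.02) = 0.2309; mass H = 0.2309 × 1.008 = 0.2327 g
Smallest is C at 0.1154 mol; normalising gives C 1.000, H 2.000
Ratio ≈ 1:2, so the empirical formula is CH2

CH2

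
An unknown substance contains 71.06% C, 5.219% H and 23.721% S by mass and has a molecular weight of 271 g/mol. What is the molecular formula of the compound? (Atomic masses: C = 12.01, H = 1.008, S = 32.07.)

C16H14S2

Assume 100 g: 71.06 g C, 5.219 g H, 23.721 g S.
C: 71.06 g ÷ 12.01 g/mol = 5.917 mol
H: 5.219 g ÷ 1.008 g/mol = 5.178 mol
S: 23.721 g ÷ 32.07 g/mol = 0.7397 mol
Smallest is S at 0.7397 mol; normalising gives C 7.999, H 7.000, S 1.000
→ C8H7S
Empirical-formula mass = 135.21 g/mol
n = 271 / 135.21 = 2.00 ≈ 2
Molecular formula = (C8H7S)×2 = C16H14S2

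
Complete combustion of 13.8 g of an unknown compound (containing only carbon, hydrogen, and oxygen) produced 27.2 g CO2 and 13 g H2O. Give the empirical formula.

C6H14O3

mol C = 27.2 / 44.01 = 0.6180; mass C = 0.6180 × 12.01 = 7.423 g
mol H = 2 × (13 / 18.02) = 1.443; mass H = 1.443 × 1.008 = 1.454 g
mass O = 13.8 − (8.877) = 4.923 g → mol O = 0.3077
Divide by the smallest (0.3077 mol O): C 2.009, H 4.689, O 1.000
Scaling by 3: C 6.03, H 14.07, O 3.00 → C6H14O3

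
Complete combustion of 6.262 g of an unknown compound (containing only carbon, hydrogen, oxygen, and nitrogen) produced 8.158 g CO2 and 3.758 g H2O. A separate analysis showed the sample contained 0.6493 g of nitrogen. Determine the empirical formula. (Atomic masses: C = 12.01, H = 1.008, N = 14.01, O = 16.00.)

mol C = 8.158 / 44.01 = 0.1854; mass C = 0.1854 × 12.01 = 2.226 g
mol H = 2 × (3.758 / 18.02) = 0.4171; mass H = 0.4171 × 1.008 = 0.4204 g
mol N = 0.6493 / 14.01 = 0.04635
mass O = 6.262 − (3.296) = 2.966 g → mol O = 0.1854
Smallest is N at 0.04635 mol; normalising gives C 4.000, H 9.000, N 1.000, O 4.000
Ratio ≈ 4:9:1:4, so the empirical formula is C4H9NO4

C4H9NO4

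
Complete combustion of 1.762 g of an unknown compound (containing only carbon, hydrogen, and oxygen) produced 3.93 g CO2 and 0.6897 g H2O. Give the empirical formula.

mol C = 3.93 / 44.01 = 0.08930; mass C = 0.08930 × 12.01 = 1.072 g
mol H = 2 × (0.6897 / 18.02) = 0.07655; mass H = 0.07655 × 1.008 = 0.07716 g
mass O = 1.762 − (1.150) = 0.6124 g → mol O = 0.03827
Ratios (÷ 0.03827): C 2.333, H 2.000, O 1.000
×3: C 7.00, H 6.00, O 3.00 → C7H6O3

C7H6O3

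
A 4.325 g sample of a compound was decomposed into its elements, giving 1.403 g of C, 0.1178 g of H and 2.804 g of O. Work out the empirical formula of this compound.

C2H2O3

Moles — C: 1.403 / 12.01 = 0.1168 mol; H: 0.1178 / 1.008 = 0.1169 mol; O: 2.804 / 16.00 = 0.1752 mol
Smallest is C at 0.1168 mol; normalising gives C 1.000, H 1.000, O 1.500
×2: C 2.00, H 2.00, O 3.00 → C2H2O3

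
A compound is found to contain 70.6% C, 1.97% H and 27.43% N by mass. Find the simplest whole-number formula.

Assume 100 g: 70.6 g C, 1.97 g H, 27.43 g N.
Moles — C: 70.6 / 12.01 = 5.878 mol; H: 1.97 / 1.008 = 1.954 mol; N: 27.43 / 14.01 = 1.958 mol
Divide by the smallest (1.954 mol H): C 3.008, H 1.000, N 1.002
≈ 3:1:1 → C3HN

C3HN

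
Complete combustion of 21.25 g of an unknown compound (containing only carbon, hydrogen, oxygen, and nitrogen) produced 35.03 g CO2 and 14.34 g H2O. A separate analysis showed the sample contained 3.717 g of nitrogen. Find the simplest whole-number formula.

mol C = 35.03 / 44.01 = 0.7960; mass C = 0.7960 × 12.01 = 9.559 g
mol H = 2 × (14.34 / 18.02) = 1.592; mass H = 1.592 × 1.008 = 1.604 g
mol N = 3.717 / 14.01 = 0.2653
mass O = 21.25 − (14.88) = 6.369 g → mol O = 0.3981
Smallest is N at 0.2653 mol; normalising gives C 3.000, H 5.999, N 1.000, O 1.500
Scaling by 2: C 6.00, H 12.00, N 2.00, O 3.00 → C6H12N2O3

C6H12N2O3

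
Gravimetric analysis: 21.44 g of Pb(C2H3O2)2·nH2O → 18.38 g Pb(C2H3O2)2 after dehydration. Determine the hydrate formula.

Pb(C2H3O2)2·3H2O

Mass of water lost = 21.44 − 18.38 = 3.06 g → 3.06 / 18.02 = 0.1698 mol H2O
Molar mass of Pb(C2H3O2)2 = 325.29 g/mol → mol Pb(C2H3O2)2 = 18.38 / 325.29 = 0.0565
n = 0.1698 / 0.0565 = 3.01 ≈ 3 → Pb(C2H3O2)2·3H2O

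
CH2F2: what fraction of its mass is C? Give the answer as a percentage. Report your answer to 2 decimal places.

Molar mass = 1(12.01) + 2(1.008) + 2(19.00) = 52.026 g/mol
Mass of C per mole = 1 × 12.01 = 12.010 g
% C = 12.010 / 52.026 × 100 = 23.08%

23.08%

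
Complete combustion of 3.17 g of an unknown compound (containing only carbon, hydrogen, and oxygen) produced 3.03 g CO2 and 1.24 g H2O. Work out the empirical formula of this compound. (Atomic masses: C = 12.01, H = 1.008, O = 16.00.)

CH2O2

mol C = 3.03 / 44.01 = 0.06885; mass C = 0.06885 × 12.01 = 0.8269 g
mol H = 2 × (1.24 / 18.02) = 0.1376; mass H = 0.1376 × 1.008 = 0.1387 g
mass O = 3.17 − (0.9656) = 2.204 g → mol O = 0.1378
Smallest is C at 0.06885 mol; normalising gives C 1.000, H 1.999, O 2.001
≈ 1:2:2 → CH2O2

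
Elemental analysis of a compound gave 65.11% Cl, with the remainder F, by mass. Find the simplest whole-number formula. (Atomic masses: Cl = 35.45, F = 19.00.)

ClF

Assume 100 g: 65.11 g Cl, 34.89 g F.
Moles — Cl: 65.11 / 35.45 = 1.837 mol; F: 34.89 / 19.00 = 1.836 mol
Ratios (÷ 1.836): Cl 1.000, F 1.000
≈ 1:1 → ClF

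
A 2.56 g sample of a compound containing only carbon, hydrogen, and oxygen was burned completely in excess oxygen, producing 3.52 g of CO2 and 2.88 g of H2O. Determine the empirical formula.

mol C = 3.52 / 44.01 = 0.07998; mass C = 0.07998 × 12.01 = 0.9606 g
mol H = 2 × (2.88 / 18.02) = 0.3196; mass H = 0.3196 × 1.008 = 0.3222 g
mass O = 2.56 − (1.283) = 1.277 g → mol O = 0.07983
Smallest is O at 0.07983 mol; normalising gives C 1.002, H 4.004, O 1.000
≈ 1:4:1 → CH4O

CH4O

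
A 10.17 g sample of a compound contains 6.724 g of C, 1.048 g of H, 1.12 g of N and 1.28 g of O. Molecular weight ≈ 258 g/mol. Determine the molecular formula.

Moles — C: 6.724 / 12.01 = 0.5599 mol; H: 1.048 / 1.008 = 1.04 mol; N: 1.12 / 14.01 = 0.07994 mol; O: 1.28 / 16.00 = 0.08 mol
Divide by the smallest (0.07994 mol N): C 7.003, H 13.005, N 1.000, O 1.001
≈ 7:13:1:1 → C7H13NO
Empirical-formula mass = 127.18 g/mol
n = 258 / 127.18 = 2.03 ≈ 2
Molecular formula = (C7H13NO)×2 = C14H26N2O2

C14H26N2O2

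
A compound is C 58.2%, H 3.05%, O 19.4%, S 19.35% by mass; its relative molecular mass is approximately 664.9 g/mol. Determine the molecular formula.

C32H20O8S4

Assume 100 g: 58.2 g C, 3.05 g H, 19.4 g O, 19.35 g S.
n(C) = 58.2/12.01 = 4.846, n(H) = 3.05/1.008 = 3.026, n(O) = 19.4/16.00 = 1.212, n(S) = 19.35/32.07 = 0.6034
Ratios (÷ 0.6034): C 8.032, H 5.015, O 2.010, S 1.000
→ C8H5O2S
Empirical-formula mass = 165.19 g/mol
n = 664.9 / 165.19 = 4.03 ≈ 4
Molecular formula = (C8H5O2S)×4 = C32H20O8S4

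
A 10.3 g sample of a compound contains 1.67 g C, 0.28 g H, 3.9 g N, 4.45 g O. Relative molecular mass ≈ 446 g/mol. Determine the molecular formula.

n(C) = 1.67/12.01 = 0.1391, n(H) = 0.28/1.008 = 0.2778, n(N) = 3.9/14.01 = 0.2784, n(O) = 4.45/16.00 = 0.2781
Divide by the smallest (0.1391 mol C): C 1.000, H 1.998, N 2.002, O 2.000
→ CH2N2O2
Empirical-formula mass = 74.05 g/mol
n = 446 / 74.05 = 6.02 ≈ 6
Molecular formula = (CH2N2O2)×6 = C6H12N12O12

C6H12N12O12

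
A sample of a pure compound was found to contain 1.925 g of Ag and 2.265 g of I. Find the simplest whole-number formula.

AgI

Moles — Ag: 1.925 / 107.87 = 0.01785 mol; I: 2.265 / 126.90 = 0.01785 mol
Smallest is Ag at 0.01785 mol; normalising gives Ag 1.000, I 1.000
→ AgI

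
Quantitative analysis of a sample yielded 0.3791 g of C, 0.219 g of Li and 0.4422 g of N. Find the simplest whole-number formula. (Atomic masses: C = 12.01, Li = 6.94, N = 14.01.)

CLiN

C: 0.3791 g ÷ 12.01 g/mol = 0.03157 mol
Li: 0.219 g ÷ 6.94 g/mol = 0.03156 mol
N: 0.4422 g ÷ 14.01 g/mol = 0.03156 mol
Smallest is Li at 0.03156 mol; normalising gives C 1.000, Li 1.000, N 1.000
→ CLiN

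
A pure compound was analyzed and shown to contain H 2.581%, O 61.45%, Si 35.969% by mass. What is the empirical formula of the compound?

H2O3Si

Assume 100 g: 2.581 g H, 61.45 g O, 35.969 g Si.
Moles — H: 2.581 / 1.008 = 2.561 mol; O: 61.45 / 16.00 = 3.841 mol; Si: 35.969 / 28.09 = 1.28 mol
Divide by the smallest (1.28 mol Si): H 2.000, O 2.999, Si 1.000
→ H2O3Si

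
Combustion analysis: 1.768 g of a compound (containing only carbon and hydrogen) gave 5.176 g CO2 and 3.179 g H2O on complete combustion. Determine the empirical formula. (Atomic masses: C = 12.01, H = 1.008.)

mol C = 5.176 / 44.01 = 0.1176; mass C = 0.1176 × 12.01 = 1.412 g
mol H = 2 × (3.179 / 18.02) = 0.3528; mass H = 0.3528 × 1.008 = 0.3557 g
Divide by the smallest (0.1176 mol C): C 1.000, H 3.000
≈ 1:3 → CH3

CH3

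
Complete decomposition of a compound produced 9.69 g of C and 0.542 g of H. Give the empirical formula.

C3H2

C: 9.69 g ÷ 12.01 g/mol = 0.8068 mol
H: 0.542 g ÷ 1.008 g/mol = 0.5377 mol
Divide by the smallest (0.5377 mol H): C 1.501, H 1.000
Scaling by 2: C 3.00, H 2.00 → C3H2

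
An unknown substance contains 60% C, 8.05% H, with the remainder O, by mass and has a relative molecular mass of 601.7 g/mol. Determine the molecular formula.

Assume 100 g: 60 g C, 8.05 g H, 31.95 g O.
Moles — C: 60 / 12.01 = 4.996 mol; H: 8.05 / 1.008 = 7.986 mol; O: 31.95 / 16.00 = 1.997 mol
Smallest is O at 1.997 mol; normalising gives C 2.502, H 3.999, O 1.000
Multiply by 2: C 5.00, H 8.00, O 2.00 → C5H8O2
Empirical-formula mass = 100.11 g/mol
n = 601.7 / 100.11 = 6.01 ≈ 6
Molecular formula = (C5H8O2)×6 = C30H48O12

C30H48O12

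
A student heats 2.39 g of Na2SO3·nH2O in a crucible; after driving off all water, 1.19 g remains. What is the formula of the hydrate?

Na2SO3·7H2O

Mass of water lost = 2.39 − 1.19 = 1.2 g → 1.2 / 18.02 = 0.06659 mol H2O
Molar mass of Na2SO3 = 126.05 g/mol → mol Na2SO3 = 1.19 / 126.05 = 0.009441
n = 0.06659 / 0.009441 = 7.05 ≈ 7 → Na2SO3·7H2O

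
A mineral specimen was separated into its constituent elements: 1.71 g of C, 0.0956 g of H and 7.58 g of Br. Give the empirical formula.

C3H2Br2

C: 1.71 g ÷ 12.01 g/mol = 0.1424 mol
H: 0.0956 g ÷ 1.008 g/mol = 0.09484 mol
Br: 7.58 g ÷ 79.90 g/mol = 0.09487 mol
Divide by the smallest (0.09484 mol H): C 1.501, H 1.000, Br 1.000
×2: C 3.00, H 2.00, Br 2.00 → C3H2Br2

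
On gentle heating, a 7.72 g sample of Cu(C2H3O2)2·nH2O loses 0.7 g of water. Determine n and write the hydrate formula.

Mass of anhydrous Cu(C2H3O2)2 = 7.72 − 0.7 = 7.02 g
mol H2O = 0.7 / 18.02 = 0.03885
Molar mass of Cu(C2H3O2)2 = 181.64 g/mol → mol Cu(C2H3O2)2 = 7.02 / 181.64 = 0.03865
n = 0.03885 / 0.03865 = 1.01 ≈ 1 → Cu(C2H3O2)2·H2O

Cu(C2H3O2)2·H2O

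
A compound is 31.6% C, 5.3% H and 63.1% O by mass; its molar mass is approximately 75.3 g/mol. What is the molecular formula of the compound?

Assume 100 g: 31.6 g C, 5.3 g H, 63.1 g O.
Moles — C: 31.6 / 12.01 = 2.631 mol; H: 5.3 / 1.008 = 5.258 mol; O: 63.1 / 16.00 = 3.944 mol
Ratios (÷ 2.631): C 1.000, H 1.998, O 1.499
Scaling by 2: C 2.00, H 4.00, O 3.00 → C2H4O3
Empirical-formula mass = 76.05 g/mol
n = 75.3 / 76.05 = 0.99 ≈ 1
Molecular formula = empirical formula = C2H4O3

C2H4O3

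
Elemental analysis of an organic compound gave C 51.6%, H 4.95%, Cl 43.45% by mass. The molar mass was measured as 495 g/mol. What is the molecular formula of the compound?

C21H24Cl6

Assume 100 g: 51.6 g C, 4.95 g H, 43.45 g Cl.
Moles — C: 51.6 / 12.01 = 4.296 mol; H: 4.95 / 1.008 = 4.911 mol; Cl: 43.45 / 35.45 = 1.226 mol
Ratios (÷ 1.226): C 3.505, H 4.007, Cl 1.000
Multiply by 2: C 7.01, H 8.01, Cl 2.00 → C7H8Cl2
Empirical-formula mass = 163.03 g/mol
n = 495 / 163.03 = 3.04 ≈ 3
Molecular formula = (C7H8Cl2)×3 = C21H24Cl6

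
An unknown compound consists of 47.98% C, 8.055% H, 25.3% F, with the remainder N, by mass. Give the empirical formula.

Assume 100 g: 47.98 g C, 8.055 g H, 25.3 g F, 18.665 g N.
C: 47.98 g ÷ 12.01 g/mol = 3.995 mol
H: 8.055 g ÷ 1.008 g/mol = 7.991 mol
F: 25.3 g ÷ 19.00 g/mol = 1.332 mol
N: 18.665 g ÷ 14.01 g/mol = 1.332 mol
Smallest is F at 1.332 mol; normalising gives C 3.000, H 6.001, F 1.000, N 1.001
Ratio ≈ 3:6:1:1, so the empirical formula is C3H6FN

C3H6FN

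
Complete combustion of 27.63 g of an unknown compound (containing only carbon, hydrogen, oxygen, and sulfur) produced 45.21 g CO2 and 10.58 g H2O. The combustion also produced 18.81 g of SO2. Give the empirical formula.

C7H8O2S2

mol C = 45.21 / 44.01 = 1.027; mass C = 1.027 × 12.01 = 12.34 g
mol H = 2 × (10.58 / 18.02) = 1.174; mass H = 1.174 × 1.008 = 1.184 g
mol S = 18.81 / 64.07 = 0.2936; mass S = 9.415 g
mass O = 27.63 − (22.94) = 4.694 g → mol O = 0.2934
Ratios (÷ 0.2934): C 3.502, H 4.003, O 1.000, S 1.001
Scaling by 2: C 7.00, H 8.01, O 2.00, S 2.00 → C7H8O2S2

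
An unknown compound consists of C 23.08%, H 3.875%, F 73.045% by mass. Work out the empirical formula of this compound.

CH2F2

Assume 100 g: 23.08 g C, 3.875 g H, 73.045 g F.
Moles — C: 23.08 / 12.01 = 1.922 mol; H: 3.875 / 1.008 = 3.844 mol; F: 73.045 / 19.00 = 3.844 mol
Ratios (÷ 1.922): C 1.000, H 2.000, F 2.001
→ CH2F2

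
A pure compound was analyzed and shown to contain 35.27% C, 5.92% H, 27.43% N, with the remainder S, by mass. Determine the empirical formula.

Assume 100 g: 35.27 g C, 5.92 g H, 27.43 g N, 31.38 g S.
C: 35.27 g ÷ 12.01 g/mol = 2.937 mol
H: 5.92 g ÷ 1.008 g/mol = 5.873 mol
N: 27.43 g ÷ 14.01 g/mol = 1.958 mol
S: 31.38 g ÷ 32.07 g/mol = 0.9785 mol
Ratios (÷ 0.9785): C 3.001, H 6.002, N 2.001, S 1.000
≈ 3:6:2:1 → C3H6N2S

C3H6N2S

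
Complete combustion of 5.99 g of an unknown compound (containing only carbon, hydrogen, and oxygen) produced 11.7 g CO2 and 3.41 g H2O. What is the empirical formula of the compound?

C7H10O4

mol C = 11.7 / 44.01 = 0.2658; mass C = 0.2658 × 12.01 = 3.193 g
mol H = 2 × (3.41 / 18.02) = 0.3785; mass H = 0.3785 × 1.008 = 0.3815 g
mass O = 5.99 − (3.574) = 2.416 g → mol O = 0.1510
Divide by the smallest (0.151 mol O): C 1.761, H 2.507, O 1.000
×4: C 7.04, H 10.03, O 4.00 → C7H10O4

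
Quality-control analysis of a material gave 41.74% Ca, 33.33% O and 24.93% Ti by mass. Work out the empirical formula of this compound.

Assume 100 g: 41.74 g Ca, 33.33 g O, 24.93 g Ti.
Moles — Ca: 41.74 / 40.08 = 1.041 mol; O: 33.33 / 16.00 = 2.083 mol; Ti: 24.93 / 47.87 = 0.5208 mol
Smallest is Ti at 0.5208 mol; normalising gives Ca 2.000, O 4.000, Ti 1.000
≈ 2:4:1 → Ca2O4Ti

Ca2O4Ti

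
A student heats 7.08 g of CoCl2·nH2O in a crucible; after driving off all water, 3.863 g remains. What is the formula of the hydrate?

CoCl2·6H2O

Mass of water lost = 7.08 − 3.863 = 3.217 g → 3.217 / 18.02 = 0.1785 mol H2O
Molar mass of CoCl2 = 129.83 g/mol → mol CoCl2 = 3.863 / 129.83 = 0.02975
n = 0.1785 / 0.02975 = 6.00 ≈ 6 → CoCl2·6H2O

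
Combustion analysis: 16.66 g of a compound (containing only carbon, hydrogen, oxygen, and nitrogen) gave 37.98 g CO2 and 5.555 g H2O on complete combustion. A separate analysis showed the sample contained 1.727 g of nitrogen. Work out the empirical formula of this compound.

C7H5NO2

mol C = 37.98 / 44.01 = 0.8630; mass C = 0.8630 × 12.01 = 10.36 g
mol H = 2 × (5.555 / 18.02) = 0.6165; mass H = 0.6165 × 1.008 = 0.6215 g
mol N = 1.727 / 14.01 = 0.1233
mass O = 16.66 − (12.71) = 3.947 g → mol O = 0.2467
Smallest is N at 0.1233 mol; normalising gives C 7.001, H 5.002, N 1.000, O 2.001
→ C7H5NO2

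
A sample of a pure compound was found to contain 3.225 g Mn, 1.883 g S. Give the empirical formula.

MnS

Mn: 3.225 g ÷ 54.94 g/mol = 0.0587 mol
S: 1.883 g ÷ 32.07 g/mol = 0.05872 mol
Ratios (÷ 0.0587): Mn 1.000, S 1.000
→ MnS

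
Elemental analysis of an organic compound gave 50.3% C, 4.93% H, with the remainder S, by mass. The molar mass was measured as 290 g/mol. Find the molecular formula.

C12H14S4

Assume 100 g: 50.3 g C, 4.93 g H, 44.77 g S.
C: 50.3 g ÷ 12.01 g/mol = 4.188 mol
H: 4.93 g ÷ 1.008 g/mol = 4.891 mol
S: 44.77 g ÷ 32.07 g/mol = 1.396 mol
Smallest is S at 1.396 mol; normalising gives C 3.000, H 3.503, S 1.000
Multiply by 2: C 6.00, H 7.01, S 2.00 → C6H7S2
Empirical-formula mass = 143.26 g/mol
n = 290 / 143.26 = 2.02 ≈ 2
Molecular formula = (C6H7S2)×2 = C12H14S4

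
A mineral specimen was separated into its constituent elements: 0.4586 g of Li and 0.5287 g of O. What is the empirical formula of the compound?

Li2O

n(Li) = 0.4586/6.94 = 0.06608, n(O) = 0.5287/16.00 = 0.03304
Smallest is O at 0.03304 mol; normalising gives Li 2.000, O 1.000
→ Li2O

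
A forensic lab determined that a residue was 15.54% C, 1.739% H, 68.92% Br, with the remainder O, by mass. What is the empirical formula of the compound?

C3H4Br2O2

Assume 100 g: 15.54 g C, 1.739 g H, 68.92 g Br, 13.801 g O.
C: 15.54 g ÷ 12.01 g/mol = 1.294 mol
H: 1.739 g ÷ 1.008 g/mol = 1.725 mol
Br: 68.92 g ÷ 79.90 g/mol = 0.8626 mol
O: 13.801 g ÷ 16.00 g/mol = 0.8626 mol
Smallest is O at 0.8626 mol; normalising gives C 1.500, H 2.000, Br 1.000, O 1.000
×2: C 3.00, H 4.00, Br 2.00, O 2.00 → C3H4Br2O2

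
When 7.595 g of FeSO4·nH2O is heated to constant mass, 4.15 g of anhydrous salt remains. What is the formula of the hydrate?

Mass of water lost = 7.595 − 4.15 = 3.445 g → 3.445 / 18.02 = 0.1912 mol H2O
Molar mass of FeSO4 = 151.92 g/mol → mol FeSO4 = 4.15 / 151.92 = 0.02732
n = 0.1912 / 0.02732 = 7.00 ≈ 7 → FeSO4·7H2O

FeSO4·7H2O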